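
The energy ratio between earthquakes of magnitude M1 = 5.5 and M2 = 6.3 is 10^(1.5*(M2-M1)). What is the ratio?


M2 - M1 = 6.3 - 5.5 = 0.8
1.5 * 0.8 = 1.2
ratio = 10^1.2 = 15.85

15.85


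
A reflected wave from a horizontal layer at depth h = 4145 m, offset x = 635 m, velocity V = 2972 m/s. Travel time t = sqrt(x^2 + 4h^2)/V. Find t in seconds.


x^2 + 4h^2 = 635^2 + 4*4145^2 = 403225 + 68724100 = 69127325
sqrt(69127325) = 8314.2844
t = 8314.2844 / 2972 = 2.7975 s

2.7975


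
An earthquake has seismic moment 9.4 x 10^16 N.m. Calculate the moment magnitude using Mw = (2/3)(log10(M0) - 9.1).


log10(M0) = log10(9.4 x 10^16) = 16.9731
Mw = 2/3 * (16.9731 - 9.1)
= 2/3 * 7.8731
= 5.25

5.25


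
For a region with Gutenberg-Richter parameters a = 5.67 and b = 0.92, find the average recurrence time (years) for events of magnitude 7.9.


log10(N) = 5.67 - 0.92*7.9 = -1.598
N = 10^-1.598 = 0.025235
T = 1/N = 1/0.025235 = 39.6278 years

39.6278


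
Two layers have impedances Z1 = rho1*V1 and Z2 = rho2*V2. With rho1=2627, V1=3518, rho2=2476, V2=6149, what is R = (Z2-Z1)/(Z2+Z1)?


Z1 = 2627 * 3518 = 9241786
Z2 = 2476 * 6149 = 15224924
R = (15224924 - 9241786) / (15224924 + 9241786) = 5983138 / 24466710 = 0.2445

0.2445


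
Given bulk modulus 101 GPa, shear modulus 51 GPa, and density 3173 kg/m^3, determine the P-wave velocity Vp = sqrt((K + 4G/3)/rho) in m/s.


First compute the effective modulus:
K + 4G/3 = 101e9 + 4*51e9/3 = 169000000000.0 Pa
Then divide by density:
169000000000.0 / 3173 = 53261897.2581 Pa/(kg/m^3)
Take the square root:
Vp = sqrt(53261897.2581) = 7298.07 m/s

7298.07


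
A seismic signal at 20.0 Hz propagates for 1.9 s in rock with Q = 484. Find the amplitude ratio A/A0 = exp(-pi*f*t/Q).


pi*f*t/Q = pi*20.0*1.9/484 = 0.246654
A/A0 = exp(-0.246654) = 0.781411

0.781411


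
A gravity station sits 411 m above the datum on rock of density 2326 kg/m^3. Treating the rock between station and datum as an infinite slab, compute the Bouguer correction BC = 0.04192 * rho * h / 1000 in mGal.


BC = 0.04192 * rho * h / 1000
= 0.04192 * 2326 * 411 / 1000
= 40.0749 mGal

40.0749


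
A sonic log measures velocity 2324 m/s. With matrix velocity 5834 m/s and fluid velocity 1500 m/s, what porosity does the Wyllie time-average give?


1/V - 1/Vm = 1/2324 - 1/5834 = 0.00025888
1/Vf - 1/Vm = 1/1500 - 1/5834 = 0.00049526
phi = 0.00025888 / 0.00049526 = 0.5227

0.5227


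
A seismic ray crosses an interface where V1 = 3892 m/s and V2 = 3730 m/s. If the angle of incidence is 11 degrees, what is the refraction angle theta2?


sin(theta1) = sin(11 deg) = 0.190809
sin(theta2) = V2/V1 * sin(theta1) = 3730/3892 * 0.190809 = 0.182867
theta2 = arcsin(0.182867) = 10.5368 degrees

10.5368


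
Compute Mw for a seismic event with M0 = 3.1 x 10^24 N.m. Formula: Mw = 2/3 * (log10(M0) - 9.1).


log10(M0) = log10(3.1 x 10^24) = 24.4914
Mw = 2/3 * (24.4914 - 9.1)
= 2/3 * 15.3914
= 10.26

10.26


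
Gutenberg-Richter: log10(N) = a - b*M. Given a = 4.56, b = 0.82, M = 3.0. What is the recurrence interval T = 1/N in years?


log10(N) = 4.56 - 0.82*3.0 = 2.1
N = 10^2.1 = 125.892541
T = 1/N = 1/125.892541 = 0.0079 years

0.0079


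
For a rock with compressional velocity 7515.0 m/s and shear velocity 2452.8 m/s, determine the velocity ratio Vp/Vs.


Vp/Vs = 7515.0 / 2452.8
= 3.0638

3.0638


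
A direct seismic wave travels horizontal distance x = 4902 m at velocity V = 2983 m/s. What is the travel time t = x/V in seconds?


t = x / V
= 4902 / 2983
= 1.6433 s

1.6433


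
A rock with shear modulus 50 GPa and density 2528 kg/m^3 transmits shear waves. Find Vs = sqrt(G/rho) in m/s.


Convert G to Pa: G = 50e9 Pa
Compute G/rho = 50e9 / 2528 = 19778481.0127
Vs = sqrt(19778481.0127) = 4447.3 m/s

4447.3


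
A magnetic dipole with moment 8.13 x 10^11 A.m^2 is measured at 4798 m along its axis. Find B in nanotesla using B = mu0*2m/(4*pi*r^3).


m = 8.13 x 10^11 = 813000000000 A.m^2
2m = 1626000000000 A.m^2
r^3 = 4798^3 = 110453817592
B = (4pi*10^-7) * 1626000000000 / (4*pi * 110453817592) * 1e9
= 2043291.861895 / 1388003607631.9 * 1e9
= 1472.1085 nT

1472.1085


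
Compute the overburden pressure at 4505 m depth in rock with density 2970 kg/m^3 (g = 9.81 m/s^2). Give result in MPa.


P = rho * g * z / 1e6
= 2970 * 9.81 * 4505 / 1e6
= 131256328.5 / 1e6
= 131.2563 MPa

131.2563


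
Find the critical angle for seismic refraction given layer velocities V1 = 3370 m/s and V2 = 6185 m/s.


V1/V2 = 3370/6185 = 0.544867
theta_c = arcsin(0.544867) = 33.0155 degrees

33.0155


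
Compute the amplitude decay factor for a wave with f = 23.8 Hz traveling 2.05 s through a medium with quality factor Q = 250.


pi*f*t/Q = pi*23.8*2.05/250 = 0.613113
A/A0 = exp(-0.613113) = 0.541662

0.541662


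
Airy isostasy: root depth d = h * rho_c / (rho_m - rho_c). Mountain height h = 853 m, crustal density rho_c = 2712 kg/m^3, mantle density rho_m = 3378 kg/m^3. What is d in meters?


rho_m - rho_c = 3378 - 2712 = 666
d = 853 * 2712 / 666
= 2313336 / 666
= 3473.48 m

3473.48


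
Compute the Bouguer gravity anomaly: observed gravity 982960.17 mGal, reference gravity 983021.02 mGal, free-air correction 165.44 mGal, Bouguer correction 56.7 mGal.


BA = g_obs - g_ref + FAC - BC
= 982960.17 - 983021.02 + 165.44 - 56.7
= 47.89 mGal

47.89


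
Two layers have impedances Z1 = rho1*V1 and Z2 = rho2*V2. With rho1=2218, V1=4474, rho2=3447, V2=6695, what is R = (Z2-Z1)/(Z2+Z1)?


Z1 = 2218 * 4474 = 9923332
Z2 = 3447 * 6695 = 23077665
R = (23077665 - 9923332) / (23077665 + 9923332) = 13154333 / 33000997 = 0.3986

0.3986


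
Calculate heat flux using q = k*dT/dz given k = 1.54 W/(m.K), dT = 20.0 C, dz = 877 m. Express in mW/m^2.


q = k * dT / dz * 1000
= 1.54 * 20.0 / 877 * 1000
= 0.03512 * 1000
= 35.1197 mW/m^2

35.1197


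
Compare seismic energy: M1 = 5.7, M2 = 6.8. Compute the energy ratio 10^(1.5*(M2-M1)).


M2 - M1 = 6.8 - 5.7 = 1.1
1.5 * 1.1 = 1.65
ratio = 10^1.65 = 44.67

44.67


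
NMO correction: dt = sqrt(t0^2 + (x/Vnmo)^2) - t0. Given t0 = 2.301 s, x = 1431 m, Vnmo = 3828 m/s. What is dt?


x/Vnmo = 1431/3828 = 0.373824
(x/Vnmo)^2 = 0.139745
t0^2 = 5.294601
sqrt(5.294601 + 0.139745) = 2.331168
dt = 2.331168 - 2.301 = 0.030168

0.030168


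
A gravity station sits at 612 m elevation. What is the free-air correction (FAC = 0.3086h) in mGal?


FAC = 0.3086 * h
= 0.3086 * 612
= 188.8632 mGal

188.8632


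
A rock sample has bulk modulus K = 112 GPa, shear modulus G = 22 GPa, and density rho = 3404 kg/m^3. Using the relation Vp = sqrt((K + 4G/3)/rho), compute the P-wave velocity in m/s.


First compute the effective modulus:
K + 4G/3 = 112e9 + 4*22e9/3 = 141333333333.33 Pa
Then divide by density:
141333333333.33 / 3404 = 41519780.6502 Pa/(kg/m^3)
Take the square root:
Vp = sqrt(41519780.6502) = 6443.58 m/s

6443.58


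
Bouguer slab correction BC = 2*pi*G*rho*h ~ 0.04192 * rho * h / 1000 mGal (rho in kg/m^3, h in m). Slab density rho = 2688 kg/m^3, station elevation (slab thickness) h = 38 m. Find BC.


BC = 0.04192 * rho * h / 1000
= 0.04192 * 2688 * 38 / 1000
= 4.2819 mGal

4.2819


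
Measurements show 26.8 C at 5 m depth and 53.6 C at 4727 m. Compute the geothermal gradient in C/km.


dT = 53.6 - 26.8 = 26.8 C
dz = 4727 - 5 = 4722 m
gradient = dT/dz * 1000 = 26.8/4722 * 1000 = 5.6756 C/km

5.6756


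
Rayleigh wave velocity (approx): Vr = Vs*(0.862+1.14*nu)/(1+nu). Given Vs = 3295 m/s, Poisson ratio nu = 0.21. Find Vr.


Numerator factor = 0.862 + 1.14*0.21 = 1.1014
Denominator = 1 + 0.21 = 1.21
Vr = 3295 * 1.1014 / 1.21 = 2999.27 m/s

2999.27


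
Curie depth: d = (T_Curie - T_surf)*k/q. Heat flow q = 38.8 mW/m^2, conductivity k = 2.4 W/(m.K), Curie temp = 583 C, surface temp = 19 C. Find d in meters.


T_Curie - T_surf = 583 - 19 = 564 C
Convert q to W/m^2: 38.8 mW/m^2 = 0.0388 W/m^2
d = 564 * 2.4 / 0.0388 = 34886.6 m

34886.6


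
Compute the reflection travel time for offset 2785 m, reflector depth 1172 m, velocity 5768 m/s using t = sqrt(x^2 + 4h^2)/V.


x^2 + 4h^2 = 2785^2 + 4*1172^2 = 7756225 + 5494336 = 13250561
sqrt(13250561) = 3640.132
t = 3640.132 / 5768 = 0.6311 s

0.6311


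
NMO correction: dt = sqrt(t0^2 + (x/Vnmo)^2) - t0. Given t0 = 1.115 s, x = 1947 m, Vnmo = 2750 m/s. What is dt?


x/Vnmo = 1947/2750 = 0.708
(x/Vnmo)^2 = 0.501264
t0^2 = 1.243225
sqrt(1.243225 + 0.501264) = 1.320791
dt = 1.320791 - 1.115 = 0.205791

0.205791


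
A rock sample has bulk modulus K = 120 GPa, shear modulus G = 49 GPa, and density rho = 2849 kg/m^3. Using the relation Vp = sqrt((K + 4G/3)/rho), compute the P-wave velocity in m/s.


First compute the effective modulus:
K + 4G/3 = 120e9 + 4*49e9/3 = 185333333333.33 Pa
Then divide by density:
185333333333.33 / 2849 = 65052065.0521 Pa/(kg/m^3)
Take the square root:
Vp = sqrt(65052065.0521) = 8065.49 m/s

8065.49


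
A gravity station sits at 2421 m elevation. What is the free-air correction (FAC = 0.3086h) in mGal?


FAC = 0.3086 * h
= 0.3086 * 2421
= 747.1206 mGal

747.1206


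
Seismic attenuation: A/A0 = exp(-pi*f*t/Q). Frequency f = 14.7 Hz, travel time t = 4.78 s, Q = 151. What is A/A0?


pi*f*t/Q = pi*14.7*4.78/151 = 1.461902
A/A0 = exp(-1.461902) = 0.231795

0.231795


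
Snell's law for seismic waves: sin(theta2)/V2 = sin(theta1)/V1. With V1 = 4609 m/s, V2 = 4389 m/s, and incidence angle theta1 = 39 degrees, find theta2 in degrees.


sin(theta1) = sin(39 deg) = 0.62932
sin(theta2) = V2/V1 * sin(theta1) = 4389/4609 * 0.62932 = 0.599281
theta2 = arcsin(0.599281) = 36.8184 degrees

36.8184


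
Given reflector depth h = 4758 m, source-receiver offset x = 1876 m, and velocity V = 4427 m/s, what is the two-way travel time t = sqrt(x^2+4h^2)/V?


x^2 + 4h^2 = 1876^2 + 4*4758^2 = 3519376 + 90554256 = 94073632
sqrt(94073632) = 9699.1563
t = 9699.1563 / 4427 = 2.1909 s

2.1909


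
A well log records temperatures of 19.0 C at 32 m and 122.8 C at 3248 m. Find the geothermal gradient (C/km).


dT = 122.8 - 19.0 = 103.8 C
dz = 3248 - 32 = 3216 m
gradient = dT/dz * 1000 = 103.8/3216 * 1000 = 32.2761 C/km

32.2761


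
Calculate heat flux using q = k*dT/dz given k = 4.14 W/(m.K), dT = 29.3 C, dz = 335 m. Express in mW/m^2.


q = k * dT / dz * 1000
= 4.14 * 29.3 / 335 * 1000
= 0.362096 * 1000
= 362.0955 mW/m^2

362.0955


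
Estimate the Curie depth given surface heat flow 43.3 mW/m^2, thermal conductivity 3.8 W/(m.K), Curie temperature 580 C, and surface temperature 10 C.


T_Curie - T_surf = 580 - 10 = 570 C
Convert q to W/m^2: 43.3 mW/m^2 = 0.0433 W/m^2
d = 570 * 3.8 / 0.0433 = 50023.09 m

50023.09


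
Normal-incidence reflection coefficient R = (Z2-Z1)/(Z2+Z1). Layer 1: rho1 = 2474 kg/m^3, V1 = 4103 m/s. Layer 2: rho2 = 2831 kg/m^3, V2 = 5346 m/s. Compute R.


Z1 = 2474 * 4103 = 10150822
Z2 = 2831 * 5346 = 15134526
R = (15134526 - 10150822) / (15134526 + 10150822) = 4983704 / 25285348 = 0.1971

0.1971


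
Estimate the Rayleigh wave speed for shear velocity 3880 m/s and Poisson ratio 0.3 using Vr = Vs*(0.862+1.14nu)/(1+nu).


Numerator factor = 0.862 + 1.14*0.3 = 1.204
Denominator = 1 + 0.3 = 1.3
Vr = 3880 * 1.204 / 1.3 = 3593.48 m/s

3593.48


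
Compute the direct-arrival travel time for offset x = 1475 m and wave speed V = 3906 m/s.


t = x / V
= 1475 / 3906
= 0.3776 s

0.3776


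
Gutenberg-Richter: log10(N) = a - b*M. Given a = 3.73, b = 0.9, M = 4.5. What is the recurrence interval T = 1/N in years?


log10(N) = 3.73 - 0.9*4.5 = -0.32
N = 10^-0.32 = 0.47863
T = 1/N = 1/0.47863 = 2.0893 years

2.0893


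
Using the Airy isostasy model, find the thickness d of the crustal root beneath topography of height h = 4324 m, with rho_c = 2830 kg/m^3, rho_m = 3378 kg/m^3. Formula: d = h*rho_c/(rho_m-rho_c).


rho_m - rho_c = 3378 - 2830 = 548
d = 4324 * 2830 / 548
= 12236920 / 548
= 22330.15 m

22330.15


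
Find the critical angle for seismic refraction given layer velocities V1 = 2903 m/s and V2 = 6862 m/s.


V1/V2 = 2903/6862 = 0.423055
theta_c = arcsin(0.423055) = 25.0276 degrees

25.0276


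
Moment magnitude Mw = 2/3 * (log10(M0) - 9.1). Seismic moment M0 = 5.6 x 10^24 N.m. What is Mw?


log10(M0) = log10(5.6 x 10^24) = 24.7482
Mw = 2/3 * (24.7482 - 9.1)
= 2/3 * 15.6482
= 10.43

10.43


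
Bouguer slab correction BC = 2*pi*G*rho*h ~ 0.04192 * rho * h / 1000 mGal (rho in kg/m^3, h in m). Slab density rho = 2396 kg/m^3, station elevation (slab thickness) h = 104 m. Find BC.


BC = 0.04192 * rho * h / 1000
= 0.04192 * 2396 * 104 / 1000
= 10.4458 mGal

10.4458


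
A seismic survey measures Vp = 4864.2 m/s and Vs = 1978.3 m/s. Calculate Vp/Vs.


Vp/Vs = 4864.2 / 1978.3
= 2.4588

2.4588


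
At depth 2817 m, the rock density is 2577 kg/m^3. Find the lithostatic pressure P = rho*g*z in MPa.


P = rho * g * z / 1e6
= 2577 * 9.81 * 2817 / 1e6
= 71214802.29 / 1e6
= 71.2148 MPa

71.2148


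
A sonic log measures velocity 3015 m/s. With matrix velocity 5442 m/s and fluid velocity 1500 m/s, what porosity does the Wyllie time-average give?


1/V - 1/Vm = 1/3015 - 1/5442 = 0.00014792
1/Vf - 1/Vm = 1/1500 - 1/5442 = 0.00048291
phi = 0.00014792 / 0.00048291 = 0.3063

0.3063


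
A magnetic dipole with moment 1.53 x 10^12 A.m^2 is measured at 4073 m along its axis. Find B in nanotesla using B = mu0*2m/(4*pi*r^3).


m = 1.53 x 10^12 = 1530000000000 A.m^2
2m = 3060000000000 A.m^2
r^3 = 4073^3 = 67568337017
B = (4pi*10^-7) * 3060000000000 / (4*pi * 67568337017) * 1e9
= 3845309.407994 / 849088764751.55 * 1e9
= 4528.7484 nT

4528.7484


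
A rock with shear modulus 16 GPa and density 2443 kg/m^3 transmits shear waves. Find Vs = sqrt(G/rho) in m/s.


Convert G to Pa: G = 16e9 Pa
Compute G/rho = 16e9 / 2443 = 6549324.6009
Vs = sqrt(6549324.6009) = 2559.16 m/s

2559.16


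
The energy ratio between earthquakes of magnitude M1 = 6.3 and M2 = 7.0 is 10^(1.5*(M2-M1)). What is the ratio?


M2 - M1 = 7.0 - 6.3 = 0.7
1.5 * 0.7 = 1.05
ratio = 10^1.05 = 11.22

11.22


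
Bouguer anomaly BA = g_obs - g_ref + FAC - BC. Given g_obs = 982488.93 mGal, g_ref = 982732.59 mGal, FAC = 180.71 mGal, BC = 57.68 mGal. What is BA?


BA = g_obs - g_ref + FAC - BC
= 982488.93 - 982732.59 + 180.71 - 57.68
= -120.63 mGal

-120.63


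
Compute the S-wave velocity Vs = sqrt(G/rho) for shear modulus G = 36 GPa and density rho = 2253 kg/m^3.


Convert G to Pa: G = 36e9 Pa
Compute G/rho = 36e9 / 2253 = 15978695.0732
Vs = sqrt(15978695.0732) = 3997.34 m/s

3997.34


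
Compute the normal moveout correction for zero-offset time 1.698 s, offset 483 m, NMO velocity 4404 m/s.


x/Vnmo = 483/4404 = 0.109673
(x/Vnmo)^2 = 0.012028
t0^2 = 2.883204
sqrt(2.883204 + 0.012028) = 1.701538
dt = 1.701538 - 1.698 = 0.003538

0.003538


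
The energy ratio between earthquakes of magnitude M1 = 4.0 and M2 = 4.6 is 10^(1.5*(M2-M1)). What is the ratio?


M2 - M1 = 4.6 - 4.0 = 0.6
1.5 * 0.6 = 0.9
ratio = 10^0.9 = 7.94

7.94


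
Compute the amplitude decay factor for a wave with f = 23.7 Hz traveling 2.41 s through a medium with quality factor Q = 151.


pi*f*t/Q = pi*23.7*2.41/151 = 1.188333
A/A0 = exp(-1.188333) = 0.304729

0.304729


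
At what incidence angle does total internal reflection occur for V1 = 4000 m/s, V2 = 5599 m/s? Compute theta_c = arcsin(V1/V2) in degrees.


V1/V2 = 4000/5599 = 0.714413
theta_c = arcsin(0.714413) = 45.5951 degrees

45.5951


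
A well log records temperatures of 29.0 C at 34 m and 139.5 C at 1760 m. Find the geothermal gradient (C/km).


dT = 139.5 - 29.0 = 110.5 C
dz = 1760 - 34 = 1726 m
gradient = dT/dz * 1000 = 110.5/1726 * 1000 = 64.0209 C/km

64.0209


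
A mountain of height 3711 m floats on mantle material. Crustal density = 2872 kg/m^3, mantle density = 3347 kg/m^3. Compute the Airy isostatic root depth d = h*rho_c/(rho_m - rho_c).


rho_m - rho_c = 3347 - 2872 = 475
d = 3711 * 2872 / 475
= 10657992 / 475
= 22437.88 m

22437.88


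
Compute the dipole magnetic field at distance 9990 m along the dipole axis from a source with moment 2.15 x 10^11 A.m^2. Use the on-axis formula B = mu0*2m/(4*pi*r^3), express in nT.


m = 2.15 x 10^11 = 215000000000 A.m^2
2m = 430000000000 A.m^2
r^3 = 9990^3 = 997002999000
B = (4pi*10^-7) * 430000000000 / (4*pi * 997002999000) * 1e9
= 540353.936417 / 12528709189061.57 * 1e9
= 43.1293 nT

43.1293


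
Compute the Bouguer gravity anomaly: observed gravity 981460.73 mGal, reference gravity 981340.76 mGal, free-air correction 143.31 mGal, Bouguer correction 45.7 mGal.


BA = g_obs - g_ref + FAC - BC
= 981460.73 - 981340.76 + 143.31 - 45.7
= 217.58 mGal

217.58


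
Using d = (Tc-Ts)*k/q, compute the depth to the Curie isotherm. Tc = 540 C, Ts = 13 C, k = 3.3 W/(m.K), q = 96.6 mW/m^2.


T_Curie - T_surf = 540 - 13 = 527 C
Convert q to W/m^2: 96.6 mW/m^2 = 0.0966 W/m^2
d = 527 * 3.3 / 0.0966 = 18003.11 m

18003.11


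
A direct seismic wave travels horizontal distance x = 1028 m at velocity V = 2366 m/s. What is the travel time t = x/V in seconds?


t = x / V
= 1028 / 2366
= 0.4345 s

0.4345


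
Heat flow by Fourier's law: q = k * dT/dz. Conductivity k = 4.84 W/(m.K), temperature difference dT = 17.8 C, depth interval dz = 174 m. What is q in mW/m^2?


q = k * dT / dz * 1000
= 4.84 * 17.8 / 174 * 1000
= 0.495126 * 1000
= 495.1264 mW/m^2

495.1264


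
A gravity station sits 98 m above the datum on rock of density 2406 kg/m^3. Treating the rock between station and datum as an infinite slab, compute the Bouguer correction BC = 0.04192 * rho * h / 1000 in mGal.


BC = 0.04192 * rho * h / 1000
= 0.04192 * 2406 * 98 / 1000
= 9.8842 mGal

9.8842


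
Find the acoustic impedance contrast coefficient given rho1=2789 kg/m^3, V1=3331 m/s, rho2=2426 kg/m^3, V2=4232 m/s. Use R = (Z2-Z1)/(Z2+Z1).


Z1 = 2789 * 3331 = 9290159
Z2 = 2426 * 4232 = 10266832
R = (10266832 - 9290159) / (10266832 + 9290159) = 976673 / 19556991 = 0.0499

0.0499


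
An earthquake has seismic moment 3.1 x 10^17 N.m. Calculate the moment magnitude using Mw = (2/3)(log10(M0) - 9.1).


log10(M0) = log10(3.1 x 10^17) = 17.4914
Mw = 2/3 * (17.4914 - 9.1)
= 2/3 * 8.3914
= 5.59

5.59


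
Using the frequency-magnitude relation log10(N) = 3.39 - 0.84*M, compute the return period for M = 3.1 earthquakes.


log10(N) = 3.39 - 0.84*3.1 = 0.786
N = 10^0.786 = 6.10942
T = 1/N = 1/6.10942 = 0.1637 years

0.1637


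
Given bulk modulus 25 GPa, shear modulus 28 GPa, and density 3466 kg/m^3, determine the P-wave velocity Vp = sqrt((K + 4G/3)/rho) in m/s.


First compute the effective modulus:
K + 4G/3 = 25e9 + 4*28e9/3 = 62333333333.33 Pa
Then divide by density:
62333333333.33 / 3466 = 17984227.7361 Pa/(kg/m^3)
Take the square root:
Vp = sqrt(17984227.7361) = 4240.78 m/s

4240.78


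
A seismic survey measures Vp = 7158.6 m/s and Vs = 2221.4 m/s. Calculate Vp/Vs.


Vp/Vs = 7158.6 / 2221.4
= 3.2226

3.2226


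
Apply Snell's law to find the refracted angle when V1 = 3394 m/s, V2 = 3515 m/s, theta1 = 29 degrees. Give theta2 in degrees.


sin(theta1) = sin(29 deg) = 0.48481
sin(theta2) = V2/V1 * sin(theta1) = 3515/3394 * 0.48481 = 0.502094
theta2 = arcsin(0.502094) = 30.1386 degrees

30.1386


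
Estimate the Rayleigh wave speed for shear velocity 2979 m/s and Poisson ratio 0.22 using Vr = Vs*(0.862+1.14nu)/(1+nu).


Numerator factor = 0.862 + 1.14*0.22 = 1.1128
Denominator = 1 + 0.22 = 1.22
Vr = 2979 * 1.1128 / 1.22 = 2717.24 m/s

2717.24


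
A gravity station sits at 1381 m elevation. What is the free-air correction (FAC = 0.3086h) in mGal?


FAC = 0.3086 * h
= 0.3086 * 1381
= 426.1766 mGal

426.1766


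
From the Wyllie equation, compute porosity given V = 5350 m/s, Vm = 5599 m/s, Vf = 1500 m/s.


1/V - 1/Vm = 1/5350 - 1/5599 = 8.31e-06
1/Vf - 1/Vm = 1/1500 - 1/5599 = 0.00048806
phi = 8.31e-06 / 0.00048806 = 0.017

0.017


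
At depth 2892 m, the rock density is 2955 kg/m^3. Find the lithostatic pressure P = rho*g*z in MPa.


P = rho * g * z / 1e6
= 2955 * 9.81 * 2892 / 1e6
= 83834886.6 / 1e6
= 83.8349 MPa

83.8349


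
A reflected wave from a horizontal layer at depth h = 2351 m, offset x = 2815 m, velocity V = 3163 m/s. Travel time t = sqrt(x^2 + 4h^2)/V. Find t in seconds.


x^2 + 4h^2 = 2815^2 + 4*2351^2 = 7924225 + 22108804 = 30033029
sqrt(30033029) = 5480.2399
t = 5480.2399 / 3163 = 1.7326 s

1.7326


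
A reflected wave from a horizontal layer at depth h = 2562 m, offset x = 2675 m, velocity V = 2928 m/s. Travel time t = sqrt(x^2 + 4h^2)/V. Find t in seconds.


x^2 + 4h^2 = 2675^2 + 4*2562^2 = 7155625 + 26255376 = 33411001
sqrt(33411001) = 5780.225
t = 5780.225 / 2928 = 1.9741 s

1.9741


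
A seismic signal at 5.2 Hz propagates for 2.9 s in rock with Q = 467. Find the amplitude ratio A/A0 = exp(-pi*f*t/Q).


pi*f*t/Q = pi*5.2*2.9/467 = 0.101446
A/A0 = exp(-0.101446) = 0.90353

0.90353


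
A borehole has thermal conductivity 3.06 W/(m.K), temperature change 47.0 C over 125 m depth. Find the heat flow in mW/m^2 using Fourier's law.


q = k * dT / dz * 1000
= 3.06 * 47.0 / 125 * 1000
= 1.15056 * 1000
= 1150.56 mW/m^2

1150.56


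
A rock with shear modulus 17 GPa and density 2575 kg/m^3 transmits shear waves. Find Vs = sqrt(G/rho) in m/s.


Convert G to Pa: G = 17e9 Pa
Compute G/rho = 17e9 / 2575 = 6601941.7476
Vs = sqrt(6601941.7476) = 2569.42 m/s

2569.42


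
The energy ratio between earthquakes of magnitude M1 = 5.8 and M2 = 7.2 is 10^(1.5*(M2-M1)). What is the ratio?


M2 - M1 = 7.2 - 5.8 = 1.4
1.5 * 1.4 = 2.1
ratio = 10^2.1 = 125.89

125.89


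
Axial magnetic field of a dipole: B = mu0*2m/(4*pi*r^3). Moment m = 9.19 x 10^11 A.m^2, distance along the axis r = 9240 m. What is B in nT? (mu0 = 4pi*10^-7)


m = 9.19 x 10^11 = 919000000000 A.m^2
2m = 1838000000000 A.m^2
r^3 = 9240^3 = 788889024000
B = (4pi*10^-7) * 1838000000000 / (4*pi * 788889024000) * 1e9
= 2309698.918919 / 9913471849184.09 * 1e9
= 232.9859 nT

232.9859


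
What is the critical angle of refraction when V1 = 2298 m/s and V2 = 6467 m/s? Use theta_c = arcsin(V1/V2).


V1/V2 = 2298/6467 = 0.355343
theta_c = arcsin(0.355343) = 20.8144 degrees

20.8144


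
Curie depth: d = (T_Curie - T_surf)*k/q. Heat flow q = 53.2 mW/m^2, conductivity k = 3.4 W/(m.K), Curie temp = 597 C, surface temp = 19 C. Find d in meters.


T_Curie - T_surf = 597 - 19 = 578 C
Convert q to W/m^2: 53.2 mW/m^2 = 0.0532 W/m^2
d = 578 * 3.4 / 0.0532 = 36939.85 m

36939.85


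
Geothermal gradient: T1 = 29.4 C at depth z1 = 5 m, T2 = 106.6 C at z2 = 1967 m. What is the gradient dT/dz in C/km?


dT = 106.6 - 29.4 = 77.2 C
dz = 1967 - 5 = 1962 m
gradient = dT/dz * 1000 = 77.2/1962 * 1000 = 39.3476 C/km

39.3476


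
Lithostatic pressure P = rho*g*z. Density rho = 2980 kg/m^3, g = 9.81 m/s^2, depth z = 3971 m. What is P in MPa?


P = rho * g * z / 1e6
= 2980 * 9.81 * 3971 / 1e6
= 116087419.8 / 1e6
= 116.0874 MPa

116.0874


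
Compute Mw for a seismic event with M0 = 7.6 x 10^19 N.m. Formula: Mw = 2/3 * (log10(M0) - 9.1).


log10(M0) = log10(7.6 x 10^19) = 19.8808
Mw = 2/3 * (19.8808 - 9.1)
= 2/3 * 10.7808
= 7.19

7.19


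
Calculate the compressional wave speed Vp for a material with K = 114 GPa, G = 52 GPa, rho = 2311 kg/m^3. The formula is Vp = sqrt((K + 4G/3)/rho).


First compute the effective modulus:
K + 4G/3 = 114e9 + 4*52e9/3 = 183333333333.33 Pa
Then divide by density:
183333333333.33 / 2311 = 79330737.0547 Pa/(kg/m^3)
Take the square root:
Vp = sqrt(79330737.0547) = 8906.78 m/s

8906.78


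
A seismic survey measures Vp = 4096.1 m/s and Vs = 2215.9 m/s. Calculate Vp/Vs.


Vp/Vs = 4096.1 / 2215.9
= 1.8485

1.8485


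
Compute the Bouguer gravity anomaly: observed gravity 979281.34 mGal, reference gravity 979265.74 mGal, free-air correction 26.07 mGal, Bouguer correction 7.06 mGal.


BA = g_obs - g_ref + FAC - BC
= 979281.34 - 979265.74 + 26.07 - 7.06
= 34.61 mGal

34.61


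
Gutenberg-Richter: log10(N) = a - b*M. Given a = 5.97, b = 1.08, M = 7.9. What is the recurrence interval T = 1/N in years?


log10(N) = 5.97 - 1.08*7.9 = -2.562
N = 10^-2.562 = 0.002742
T = 1/N = 1/0.002742 = 364.7539 years

364.7539


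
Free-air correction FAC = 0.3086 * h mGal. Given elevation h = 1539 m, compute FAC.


FAC = 0.3086 * h
= 0.3086 * 1539
= 474.9354 mGal

474.9354


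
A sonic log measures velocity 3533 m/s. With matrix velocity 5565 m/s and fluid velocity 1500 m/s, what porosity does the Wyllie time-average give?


1/V - 1/Vm = 1/3533 - 1/5565 = 0.00010335
1/Vf - 1/Vm = 1/1500 - 1/5565 = 0.00048697
phi = 0.00010335 / 0.00048697 = 0.2122

0.2122


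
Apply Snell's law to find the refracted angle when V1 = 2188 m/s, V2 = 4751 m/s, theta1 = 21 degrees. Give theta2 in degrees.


sin(theta1) = sin(21 deg) = 0.358368
sin(theta2) = V2/V1 * sin(theta1) = 4751/2188 * 0.358368 = 0.778156
theta2 = arcsin(0.778156) = 51.0921 degrees

51.0921


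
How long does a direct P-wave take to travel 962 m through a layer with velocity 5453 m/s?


t = x / V
= 962 / 5453
= 0.1764 s

0.1764


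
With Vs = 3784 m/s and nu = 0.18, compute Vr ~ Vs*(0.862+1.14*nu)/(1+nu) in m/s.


Numerator factor = 0.862 + 1.14*0.18 = 1.0672
Denominator = 1 + 0.18 = 1.18
Vr = 3784 * 1.0672 / 1.18 = 3422.28 m/s

3422.28


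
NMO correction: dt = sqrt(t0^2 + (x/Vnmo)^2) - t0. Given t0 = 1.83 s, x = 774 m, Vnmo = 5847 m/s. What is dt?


x/Vnmo = 774/5847 = 0.132376
(x/Vnmo)^2 = 0.017523
t0^2 = 3.3489
sqrt(3.3489 + 0.017523) = 1.834782
dt = 1.834782 - 1.83 = 0.004782

0.004782


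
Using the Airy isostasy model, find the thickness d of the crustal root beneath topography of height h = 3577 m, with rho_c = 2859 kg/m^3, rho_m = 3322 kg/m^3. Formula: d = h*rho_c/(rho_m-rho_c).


rho_m - rho_c = 3322 - 2859 = 463
d = 3577 * 2859 / 463
= 10226643 / 463
= 22087.78 m

22087.78


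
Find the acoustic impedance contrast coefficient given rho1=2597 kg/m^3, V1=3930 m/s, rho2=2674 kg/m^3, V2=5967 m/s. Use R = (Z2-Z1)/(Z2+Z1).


Z1 = 2597 * 3930 = 10206210
Z2 = 2674 * 5967 = 15955758
R = (15955758 - 10206210) / (15955758 + 10206210) = 5749548 / 26161968 = 0.2198

0.2198


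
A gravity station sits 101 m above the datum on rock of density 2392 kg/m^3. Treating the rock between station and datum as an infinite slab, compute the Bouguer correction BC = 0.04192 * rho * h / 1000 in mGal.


BC = 0.04192 * rho * h / 1000
= 0.04192 * 2392 * 101 / 1000
= 10.1275 mGal

10.1275


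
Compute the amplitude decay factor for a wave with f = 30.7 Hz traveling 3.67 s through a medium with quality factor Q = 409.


pi*f*t/Q = pi*30.7*3.67/409 = 0.865428
A/A0 = exp(-0.865428) = 0.420871

0.420871


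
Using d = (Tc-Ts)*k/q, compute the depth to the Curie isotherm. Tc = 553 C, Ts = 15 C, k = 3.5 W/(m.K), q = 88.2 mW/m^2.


T_Curie - T_surf = 553 - 15 = 538 C
Convert q to W/m^2: 88.2 mW/m^2 = 0.0882 W/m^2
d = 538 * 3.5 / 0.0882 = 21349.21 m

21349.21


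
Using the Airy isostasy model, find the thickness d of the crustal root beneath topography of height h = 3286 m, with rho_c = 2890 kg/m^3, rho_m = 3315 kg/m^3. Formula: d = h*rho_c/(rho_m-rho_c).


rho_m - rho_c = 3315 - 2890 = 425
d = 3286 * 2890 / 425
= 9496540 / 425
= 22344.8 m

22344.8


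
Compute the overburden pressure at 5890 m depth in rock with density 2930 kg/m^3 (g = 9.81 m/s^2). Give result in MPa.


P = rho * g * z / 1e6
= 2930 * 9.81 * 5890 / 1e6
= 169298037.0 / 1e6
= 169.298 MPa

169.298


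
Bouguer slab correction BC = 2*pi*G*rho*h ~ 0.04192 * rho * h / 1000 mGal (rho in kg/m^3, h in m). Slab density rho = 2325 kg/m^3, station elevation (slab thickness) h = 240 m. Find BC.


BC = 0.04192 * rho * h / 1000
= 0.04192 * 2325 * 240 / 1000
= 23.3914 mGal

23.3914


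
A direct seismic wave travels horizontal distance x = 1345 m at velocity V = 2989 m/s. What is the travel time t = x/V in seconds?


t = x / V
= 1345 / 2989
= 0.45 s

0.45


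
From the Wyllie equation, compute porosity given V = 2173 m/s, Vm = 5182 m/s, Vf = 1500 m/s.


1/V - 1/Vm = 1/2173 - 1/5182 = 0.00026722
1/Vf - 1/Vm = 1/1500 - 1/5182 = 0.00047369
phi = 0.00026722 / 0.00047369 = 0.5641

0.5641


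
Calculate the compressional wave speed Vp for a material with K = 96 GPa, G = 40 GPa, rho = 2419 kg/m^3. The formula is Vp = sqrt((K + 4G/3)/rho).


First compute the effective modulus:
K + 4G/3 = 96e9 + 4*40e9/3 = 149333333333.33 Pa
Then divide by density:
149333333333.33 / 2419 = 61733498.6909 Pa/(kg/m^3)
Take the square root:
Vp = sqrt(61733498.6909) = 7857.07 m/s

7857.07


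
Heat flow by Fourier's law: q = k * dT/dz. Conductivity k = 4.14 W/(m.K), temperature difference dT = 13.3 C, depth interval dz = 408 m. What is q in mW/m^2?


q = k * dT / dz * 1000
= 4.14 * 13.3 / 408 * 1000
= 0.134956 * 1000
= 134.9559 mW/m^2

134.9559


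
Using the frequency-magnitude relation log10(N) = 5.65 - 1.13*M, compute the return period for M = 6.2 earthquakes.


log10(N) = 5.65 - 1.13*6.2 = -1.356
N = 10^-1.356 = 0.044055
T = 1/N = 1/0.044055 = 22.6986 years

22.6986


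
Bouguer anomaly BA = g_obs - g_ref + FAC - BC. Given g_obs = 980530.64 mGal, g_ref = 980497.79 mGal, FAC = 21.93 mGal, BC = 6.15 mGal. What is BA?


BA = g_obs - g_ref + FAC - BC
= 980530.64 - 980497.79 + 21.93 - 6.15
= 48.63 mGal

48.63


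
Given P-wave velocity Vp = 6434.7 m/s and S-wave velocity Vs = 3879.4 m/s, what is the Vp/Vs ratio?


Vp/Vs = 6434.7 / 3879.4
= 1.6587

1.6587


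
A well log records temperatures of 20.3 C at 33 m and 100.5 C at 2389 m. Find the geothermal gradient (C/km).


dT = 100.5 - 20.3 = 80.2 C
dz = 2389 - 33 = 2356 m
gradient = dT/dz * 1000 = 80.2/2356 * 1000 = 34.0407 C/km

34.0407


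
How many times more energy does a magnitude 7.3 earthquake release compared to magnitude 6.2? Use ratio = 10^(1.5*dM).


M2 - M1 = 7.3 - 6.2 = 1.1
1.5 * 1.1 = 1.65
ratio = 10^1.65 = 44.67

44.67


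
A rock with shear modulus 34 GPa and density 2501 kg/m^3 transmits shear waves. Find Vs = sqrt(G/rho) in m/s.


Convert G to Pa: G = 34e9 Pa
Compute G/rho = 34e9 / 2501 = 13594562.1751
Vs = sqrt(13594562.1751) = 3687.08 m/s

3687.08


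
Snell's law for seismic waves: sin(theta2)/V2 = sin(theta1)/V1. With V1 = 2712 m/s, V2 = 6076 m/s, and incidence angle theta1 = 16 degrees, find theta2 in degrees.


sin(theta1) = sin(16 deg) = 0.275637
sin(theta2) = V2/V1 * sin(theta1) = 6076/2712 * 0.275637 = 0.617542
theta2 = arcsin(0.617542) = 38.1368 degrees

38.1368


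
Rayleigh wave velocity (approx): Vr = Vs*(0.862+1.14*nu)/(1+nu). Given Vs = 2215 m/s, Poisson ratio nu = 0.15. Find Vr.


Numerator factor = 0.862 + 1.14*0.15 = 1.033
Denominator = 1 + 0.15 = 1.15
Vr = 2215 * 1.033 / 1.15 = 1989.65 m/s

1989.65


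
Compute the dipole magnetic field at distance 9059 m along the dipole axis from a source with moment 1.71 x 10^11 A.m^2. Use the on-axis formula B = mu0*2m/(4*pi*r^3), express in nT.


m = 1.71 x 10^11 = 171000000000 A.m^2
2m = 342000000000 A.m^2
r^3 = 9059^3 = 743431192379
B = (4pi*10^-7) * 342000000000 / (4*pi * 743431192379) * 1e9
= 429769.875011 / 9342231889709.47 * 1e9
= 46.0029 nT

46.0029


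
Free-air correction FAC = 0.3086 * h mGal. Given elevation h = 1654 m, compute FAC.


FAC = 0.3086 * h
= 0.3086 * 1654
= 510.4244 mGal

510.4244


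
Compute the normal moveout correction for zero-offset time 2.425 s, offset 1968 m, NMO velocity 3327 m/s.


x/Vnmo = 1968/3327 = 0.591524
(x/Vnmo)^2 = 0.349901
t0^2 = 5.880625
sqrt(5.880625 + 0.349901) = 2.496102
dt = 2.496102 - 2.425 = 0.071102

0.071102


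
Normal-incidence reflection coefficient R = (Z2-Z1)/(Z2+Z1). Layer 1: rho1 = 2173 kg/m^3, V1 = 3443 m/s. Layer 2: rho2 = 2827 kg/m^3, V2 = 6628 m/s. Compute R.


Z1 = 2173 * 3443 = 7481639
Z2 = 2827 * 6628 = 18737356
R = (18737356 - 7481639) / (18737356 + 7481639) = 11255717 / 26218995 = 0.4293

0.4293


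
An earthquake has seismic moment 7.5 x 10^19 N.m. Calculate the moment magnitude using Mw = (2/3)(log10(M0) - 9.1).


log10(M0) = log10(7.5 x 10^19) = 19.8751
Mw = 2/3 * (19.8751 - 9.1)
= 2/3 * 10.7751
= 7.18

7.18


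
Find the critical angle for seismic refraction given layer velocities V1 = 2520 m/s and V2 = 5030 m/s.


V1/V2 = 2520/5030 = 0.500994
theta_c = arcsin(0.500994) = 30.0658 degrees

30.0658


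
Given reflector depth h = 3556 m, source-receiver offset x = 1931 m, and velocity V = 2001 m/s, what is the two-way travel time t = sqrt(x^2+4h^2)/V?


x^2 + 4h^2 = 1931^2 + 4*3556^2 = 3728761 + 50580544 = 54309305
sqrt(54309305) = 7369.4847
t = 7369.4847 / 2001 = 3.6829 s

3.6829


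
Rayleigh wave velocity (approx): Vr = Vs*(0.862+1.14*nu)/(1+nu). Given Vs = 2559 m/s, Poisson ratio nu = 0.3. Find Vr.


Numerator factor = 0.862 + 1.14*0.3 = 1.204
Denominator = 1 + 0.3 = 1.3
Vr = 2559 * 1.204 / 1.3 = 2370.03 m/s

2370.03


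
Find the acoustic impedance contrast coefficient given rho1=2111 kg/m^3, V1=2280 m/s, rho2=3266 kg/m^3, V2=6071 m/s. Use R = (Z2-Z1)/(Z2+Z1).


Z1 = 2111 * 2280 = 4813080
Z2 = 3266 * 6071 = 19827886
R = (19827886 - 4813080) / (19827886 + 4813080) = 15014806 / 24640966 = 0.6093

0.6093


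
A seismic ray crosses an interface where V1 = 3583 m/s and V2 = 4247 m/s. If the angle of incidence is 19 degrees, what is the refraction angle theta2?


sin(theta1) = sin(19 deg) = 0.325568
sin(theta2) = V2/V1 * sin(theta1) = 4247/3583 * 0.325568 = 0.385902
theta2 = arcsin(0.385902) = 22.6998 degrees

22.6998


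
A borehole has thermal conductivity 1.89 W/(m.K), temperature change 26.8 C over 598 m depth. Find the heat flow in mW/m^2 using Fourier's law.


q = k * dT / dz * 1000
= 1.89 * 26.8 / 598 * 1000
= 0.084702 * 1000
= 84.7023 mW/m^2

84.7023


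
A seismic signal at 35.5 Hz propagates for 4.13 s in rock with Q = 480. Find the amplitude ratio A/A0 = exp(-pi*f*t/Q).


pi*f*t/Q = pi*35.5*4.13/480 = 0.959593
A/A0 = exp(-0.959593) = 0.383049

0.383049


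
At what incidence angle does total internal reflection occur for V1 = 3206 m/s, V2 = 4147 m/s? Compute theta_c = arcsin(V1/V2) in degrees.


V1/V2 = 3206/4147 = 0.773089
theta_c = arcsin(0.773089) = 50.6321 degrees

50.6321


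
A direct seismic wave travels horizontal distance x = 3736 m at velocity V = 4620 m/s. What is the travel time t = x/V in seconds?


t = x / V
= 3736 / 4620
= 0.8087 s

0.8087


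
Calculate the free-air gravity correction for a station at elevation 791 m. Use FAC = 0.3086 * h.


FAC = 0.3086 * h
= 0.3086 * 791
= 244.1026 mGal

244.1026


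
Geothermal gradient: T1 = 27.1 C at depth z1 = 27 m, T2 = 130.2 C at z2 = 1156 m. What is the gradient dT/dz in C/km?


dT = 130.2 - 27.1 = 103.1 C
dz = 1156 - 27 = 1129 m
gradient = dT/dz * 1000 = 103.1/1129 * 1000 = 91.3198 C/km

91.3198


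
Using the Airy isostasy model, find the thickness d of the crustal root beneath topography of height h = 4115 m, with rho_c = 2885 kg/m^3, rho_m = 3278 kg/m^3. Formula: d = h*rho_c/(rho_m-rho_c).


rho_m - rho_c = 3278 - 2885 = 393
d = 4115 * 2885 / 393
= 11871775 / 393
= 30208.08 m

30208.08


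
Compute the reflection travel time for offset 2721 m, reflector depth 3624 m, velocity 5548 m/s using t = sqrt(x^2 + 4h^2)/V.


x^2 + 4h^2 = 2721^2 + 4*3624^2 = 7403841 + 52533504 = 59937345
sqrt(59937345) = 7741.9213
t = 7741.9213 / 5548 = 1.3954 s

1.3954


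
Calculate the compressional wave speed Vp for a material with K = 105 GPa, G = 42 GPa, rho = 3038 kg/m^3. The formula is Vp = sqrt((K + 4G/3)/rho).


First compute the effective modulus:
K + 4G/3 = 105e9 + 4*42e9/3 = 161000000000.0 Pa
Then divide by density:
161000000000.0 / 3038 = 52995391.7051 Pa/(kg/m^3)
Take the square root:
Vp = sqrt(52995391.7051) = 7279.79 m/s

7279.79


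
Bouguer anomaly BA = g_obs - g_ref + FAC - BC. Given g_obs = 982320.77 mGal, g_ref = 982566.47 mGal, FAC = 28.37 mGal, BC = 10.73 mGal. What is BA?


BA = g_obs - g_ref + FAC - BC
= 982320.77 - 982566.47 + 28.37 - 10.73
= -228.06 mGal

-228.06


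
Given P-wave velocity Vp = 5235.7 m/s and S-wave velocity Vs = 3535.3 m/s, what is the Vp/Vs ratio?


Vp/Vs = 5235.7 / 3535.3
= 1.481

1.481


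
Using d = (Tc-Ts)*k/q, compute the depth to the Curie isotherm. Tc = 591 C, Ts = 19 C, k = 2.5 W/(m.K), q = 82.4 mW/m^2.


T_Curie - T_surf = 591 - 19 = 572 C
Convert q to W/m^2: 82.4 mW/m^2 = 0.0824 W/m^2
d = 572 * 2.5 / 0.0824 = 17354.37 m

17354.37


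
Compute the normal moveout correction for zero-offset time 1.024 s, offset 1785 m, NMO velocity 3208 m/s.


x/Vnmo = 1785/3208 = 0.556421
(x/Vnmo)^2 = 0.309605
t0^2 = 1.048576
sqrt(1.048576 + 0.309605) = 1.16541
dt = 1.16541 - 1.024 = 0.14141

0.14141


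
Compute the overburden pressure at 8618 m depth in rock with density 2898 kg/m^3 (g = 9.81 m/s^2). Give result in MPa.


P = rho * g * z / 1e6
= 2898 * 9.81 * 8618 / 1e6
= 245004396.84 / 1e6
= 245.0044 MPa

245.0044


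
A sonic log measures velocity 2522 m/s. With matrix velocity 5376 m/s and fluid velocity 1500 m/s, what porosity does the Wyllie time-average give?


1/V - 1/Vm = 1/2522 - 1/5376 = 0.0002105
1/Vf - 1/Vm = 1/1500 - 1/5376 = 0.00048065
phi = 0.0002105 / 0.00048065 = 0.4379

0.4379


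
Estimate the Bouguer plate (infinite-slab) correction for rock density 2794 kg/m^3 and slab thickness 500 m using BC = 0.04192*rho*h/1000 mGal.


BC = 0.04192 * rho * h / 1000
= 0.04192 * 2794 * 500 / 1000
= 58.5622 mGal

58.5622


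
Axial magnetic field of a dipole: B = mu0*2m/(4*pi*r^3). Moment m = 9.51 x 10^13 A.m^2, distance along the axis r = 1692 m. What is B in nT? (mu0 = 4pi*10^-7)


m = 9.51 x 10^13 = 95100000000000 A.m^2
2m = 190200000000000 A.m^2
r^3 = 1692^3 = 4843965888
B = (4pi*10^-7) * 190200000000000 / (4*pi * 4843965888) * 1e9
= 239012369.085111 / 60871070591.92 * 1e9
= 3926534.6701 nT

3926534.6701


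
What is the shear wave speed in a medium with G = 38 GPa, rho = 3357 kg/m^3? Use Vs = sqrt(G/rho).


Convert G to Pa: G = 38e9 Pa
Compute G/rho = 38e9 / 3357 = 11319630.6226
Vs = sqrt(11319630.6226) = 3364.47 m/s

3364.47


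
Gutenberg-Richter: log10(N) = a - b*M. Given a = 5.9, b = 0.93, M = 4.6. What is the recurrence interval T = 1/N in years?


log10(N) = 5.9 - 0.93*4.6 = 1.622
N = 10^1.622 = 41.879357
T = 1/N = 1/41.879357 = 0.0239 years

0.0239


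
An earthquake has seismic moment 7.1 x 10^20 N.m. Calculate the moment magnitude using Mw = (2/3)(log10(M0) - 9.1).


log10(M0) = log10(7.1 x 10^20) = 20.8513
Mw = 2/3 * (20.8513 - 9.1)
= 2/3 * 11.7513
= 7.83

7.83


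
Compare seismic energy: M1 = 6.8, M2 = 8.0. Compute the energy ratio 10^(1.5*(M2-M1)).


M2 - M1 = 8.0 - 6.8 = 1.2
1.5 * 1.2 = 1.8
ratio = 10^1.8 = 63.1

63.1


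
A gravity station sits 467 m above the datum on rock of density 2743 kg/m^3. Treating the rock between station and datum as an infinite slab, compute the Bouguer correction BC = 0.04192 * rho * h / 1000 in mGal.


BC = 0.04192 * rho * h / 1000
= 0.04192 * 2743 * 467 / 1000
= 53.6987 mGal

53.6987


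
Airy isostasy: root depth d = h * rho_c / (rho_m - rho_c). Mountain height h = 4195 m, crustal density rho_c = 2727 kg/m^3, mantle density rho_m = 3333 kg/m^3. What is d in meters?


rho_m - rho_c = 3333 - 2727 = 606
d = 4195 * 2727 / 606
= 11439765 / 606
= 18877.5 m

18877.5


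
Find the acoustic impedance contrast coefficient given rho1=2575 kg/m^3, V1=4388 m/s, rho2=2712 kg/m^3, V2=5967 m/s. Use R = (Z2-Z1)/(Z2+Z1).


Z1 = 2575 * 4388 = 11299100
Z2 = 2712 * 5967 = 16182504
R = (16182504 - 11299100) / (16182504 + 11299100) = 4883404 / 27481604 = 0.1777

0.1777


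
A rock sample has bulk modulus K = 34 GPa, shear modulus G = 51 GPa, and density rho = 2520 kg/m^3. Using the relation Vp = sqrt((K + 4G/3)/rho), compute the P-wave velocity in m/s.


First compute the effective modulus:
K + 4G/3 = 34e9 + 4*51e9/3 = 102000000000.0 Pa
Then divide by density:
102000000000.0 / 2520 = 40476190.4762 Pa/(kg/m^3)
Take the square root:
Vp = sqrt(40476190.4762) = 6362.09 m/s

6362.09
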